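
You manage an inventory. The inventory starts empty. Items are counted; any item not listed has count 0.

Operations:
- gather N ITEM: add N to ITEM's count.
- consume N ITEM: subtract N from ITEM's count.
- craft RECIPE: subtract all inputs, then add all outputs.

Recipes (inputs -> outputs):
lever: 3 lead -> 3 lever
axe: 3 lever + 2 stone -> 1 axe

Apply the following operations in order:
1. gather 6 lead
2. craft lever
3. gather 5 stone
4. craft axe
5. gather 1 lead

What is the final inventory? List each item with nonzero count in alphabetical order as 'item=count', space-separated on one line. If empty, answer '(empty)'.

After 1 (gather 6 lead): lead=6
After 2 (craft lever): lead=3 lever=3
After 3 (gather 5 stone): lead=3 lever=3 stone=5
After 4 (craft axe): axe=1 lead=3 stone=3
After 5 (gather 1 lead): axe=1 lead=4 stone=3

Answer: axe=1 lead=4 stone=3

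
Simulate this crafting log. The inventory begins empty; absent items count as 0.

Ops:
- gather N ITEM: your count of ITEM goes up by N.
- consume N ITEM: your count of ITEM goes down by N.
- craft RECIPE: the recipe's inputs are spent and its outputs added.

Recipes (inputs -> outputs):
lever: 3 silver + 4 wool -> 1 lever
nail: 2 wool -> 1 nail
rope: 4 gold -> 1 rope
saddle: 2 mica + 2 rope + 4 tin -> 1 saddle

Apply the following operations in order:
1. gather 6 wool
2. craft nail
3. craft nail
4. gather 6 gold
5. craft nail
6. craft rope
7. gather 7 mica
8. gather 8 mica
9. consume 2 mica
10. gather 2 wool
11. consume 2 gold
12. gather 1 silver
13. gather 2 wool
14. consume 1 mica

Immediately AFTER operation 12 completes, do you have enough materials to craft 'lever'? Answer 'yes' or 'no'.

Answer: no

Derivation:
After 1 (gather 6 wool): wool=6
After 2 (craft nail): nail=1 wool=4
After 3 (craft nail): nail=2 wool=2
After 4 (gather 6 gold): gold=6 nail=2 wool=2
After 5 (craft nail): gold=6 nail=3
After 6 (craft rope): gold=2 nail=3 rope=1
After 7 (gather 7 mica): gold=2 mica=7 nail=3 rope=1
After 8 (gather 8 mica): gold=2 mica=15 nail=3 rope=1
After 9 (consume 2 mica): gold=2 mica=13 nail=3 rope=1
After 10 (gather 2 wool): gold=2 mica=13 nail=3 rope=1 wool=2
After 11 (consume 2 gold): mica=13 nail=3 rope=1 wool=2
After 12 (gather 1 silver): mica=13 nail=3 rope=1 silver=1 wool=2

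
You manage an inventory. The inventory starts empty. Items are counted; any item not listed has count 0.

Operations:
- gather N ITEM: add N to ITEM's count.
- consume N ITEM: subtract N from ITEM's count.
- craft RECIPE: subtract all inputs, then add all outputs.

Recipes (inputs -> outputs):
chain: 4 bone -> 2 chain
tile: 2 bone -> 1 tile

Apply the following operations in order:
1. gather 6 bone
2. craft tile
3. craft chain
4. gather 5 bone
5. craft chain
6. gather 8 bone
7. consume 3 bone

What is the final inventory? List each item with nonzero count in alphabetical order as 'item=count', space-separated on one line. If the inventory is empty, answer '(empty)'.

After 1 (gather 6 bone): bone=6
After 2 (craft tile): bone=4 tile=1
After 3 (craft chain): chain=2 tile=1
After 4 (gather 5 bone): bone=5 chain=2 tile=1
After 5 (craft chain): bone=1 chain=4 tile=1
After 6 (gather 8 bone): bone=9 chain=4 tile=1
After 7 (consume 3 bone): bone=6 chain=4 tile=1

Answer: bone=6 chain=4 tile=1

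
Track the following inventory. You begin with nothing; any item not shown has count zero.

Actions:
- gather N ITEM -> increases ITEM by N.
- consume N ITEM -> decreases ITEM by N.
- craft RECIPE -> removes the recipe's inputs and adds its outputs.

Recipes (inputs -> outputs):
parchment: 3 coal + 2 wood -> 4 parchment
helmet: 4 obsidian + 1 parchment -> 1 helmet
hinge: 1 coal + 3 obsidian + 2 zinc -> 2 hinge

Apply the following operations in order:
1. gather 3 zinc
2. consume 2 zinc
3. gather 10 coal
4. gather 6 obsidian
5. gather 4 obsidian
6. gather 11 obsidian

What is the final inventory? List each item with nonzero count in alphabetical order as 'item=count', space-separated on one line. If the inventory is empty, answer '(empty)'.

Answer: coal=10 obsidian=21 zinc=1

Derivation:
After 1 (gather 3 zinc): zinc=3
After 2 (consume 2 zinc): zinc=1
After 3 (gather 10 coal): coal=10 zinc=1
After 4 (gather 6 obsidian): coal=10 obsidian=6 zinc=1
After 5 (gather 4 obsidian): coal=10 obsidian=10 zinc=1
After 6 (gather 11 obsidian): coal=10 obsidian=21 zinc=1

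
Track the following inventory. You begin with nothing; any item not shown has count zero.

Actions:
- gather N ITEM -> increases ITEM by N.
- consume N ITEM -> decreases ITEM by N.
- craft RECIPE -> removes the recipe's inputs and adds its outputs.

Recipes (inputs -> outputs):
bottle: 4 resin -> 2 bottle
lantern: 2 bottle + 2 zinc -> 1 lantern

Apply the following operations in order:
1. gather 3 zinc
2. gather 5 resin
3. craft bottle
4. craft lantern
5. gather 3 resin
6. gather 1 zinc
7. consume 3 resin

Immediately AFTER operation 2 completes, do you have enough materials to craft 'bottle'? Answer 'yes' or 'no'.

After 1 (gather 3 zinc): zinc=3
After 2 (gather 5 resin): resin=5 zinc=3

Answer: yes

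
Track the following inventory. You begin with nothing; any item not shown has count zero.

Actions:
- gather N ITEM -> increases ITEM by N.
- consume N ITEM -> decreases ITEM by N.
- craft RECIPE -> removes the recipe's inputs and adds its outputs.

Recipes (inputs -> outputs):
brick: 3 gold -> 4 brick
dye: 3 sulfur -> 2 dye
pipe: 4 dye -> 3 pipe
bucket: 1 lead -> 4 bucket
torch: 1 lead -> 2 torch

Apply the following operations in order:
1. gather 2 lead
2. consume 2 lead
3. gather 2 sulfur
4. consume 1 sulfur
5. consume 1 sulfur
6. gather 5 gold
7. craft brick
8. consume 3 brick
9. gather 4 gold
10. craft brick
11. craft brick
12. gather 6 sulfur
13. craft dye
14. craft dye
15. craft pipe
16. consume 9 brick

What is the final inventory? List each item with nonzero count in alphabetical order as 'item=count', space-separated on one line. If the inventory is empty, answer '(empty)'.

Answer: pipe=3

Derivation:
After 1 (gather 2 lead): lead=2
After 2 (consume 2 lead): (empty)
After 3 (gather 2 sulfur): sulfur=2
After 4 (consume 1 sulfur): sulfur=1
After 5 (consume 1 sulfur): (empty)
After 6 (gather 5 gold): gold=5
After 7 (craft brick): brick=4 gold=2
After 8 (consume 3 brick): brick=1 gold=2
After 9 (gather 4 gold): brick=1 gold=6
After 10 (craft brick): brick=5 gold=3
After 11 (craft brick): brick=9
After 12 (gather 6 sulfur): brick=9 sulfur=6
After 13 (craft dye): brick=9 dye=2 sulfur=3
After 14 (craft dye): brick=9 dye=4
After 15 (craft pipe): brick=9 pipe=3
After 16 (consume 9 brick): pipe=3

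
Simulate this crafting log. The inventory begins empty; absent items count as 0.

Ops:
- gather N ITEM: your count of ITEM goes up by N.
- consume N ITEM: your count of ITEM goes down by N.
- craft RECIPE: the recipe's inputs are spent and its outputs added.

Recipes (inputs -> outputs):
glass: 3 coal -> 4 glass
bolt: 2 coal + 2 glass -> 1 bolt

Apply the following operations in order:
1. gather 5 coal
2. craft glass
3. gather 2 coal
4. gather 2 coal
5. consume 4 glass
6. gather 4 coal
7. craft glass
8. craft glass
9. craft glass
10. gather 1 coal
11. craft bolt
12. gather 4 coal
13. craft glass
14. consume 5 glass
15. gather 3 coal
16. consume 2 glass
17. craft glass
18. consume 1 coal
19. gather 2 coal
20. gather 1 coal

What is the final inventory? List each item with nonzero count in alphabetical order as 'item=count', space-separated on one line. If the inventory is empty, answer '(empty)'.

Answer: bolt=1 coal=3 glass=11

Derivation:
After 1 (gather 5 coal): coal=5
After 2 (craft glass): coal=2 glass=4
After 3 (gather 2 coal): coal=4 glass=4
After 4 (gather 2 coal): coal=6 glass=4
After 5 (consume 4 glass): coal=6
After 6 (gather 4 coal): coal=10
After 7 (craft glass): coal=7 glass=4
After 8 (craft glass): coal=4 glass=8
After 9 (craft glass): coal=1 glass=12
After 10 (gather 1 coal): coal=2 glass=12
After 11 (craft bolt): bolt=1 glass=10
After 12 (gather 4 coal): bolt=1 coal=4 glass=10
After 13 (craft glass): bolt=1 coal=1 glass=14
After 14 (consume 5 glass): bolt=1 coal=1 glass=9
After 15 (gather 3 coal): bolt=1 coal=4 glass=9
After 16 (consume 2 glass): bolt=1 coal=4 glass=7
After 17 (craft glass): bolt=1 coal=1 glass=11
After 18 (consume 1 coal): bolt=1 glass=11
After 19 (gather 2 coal): bolt=1 coal=2 glass=11
After 20 (gather 1 coal): bolt=1 coal=3 glass=11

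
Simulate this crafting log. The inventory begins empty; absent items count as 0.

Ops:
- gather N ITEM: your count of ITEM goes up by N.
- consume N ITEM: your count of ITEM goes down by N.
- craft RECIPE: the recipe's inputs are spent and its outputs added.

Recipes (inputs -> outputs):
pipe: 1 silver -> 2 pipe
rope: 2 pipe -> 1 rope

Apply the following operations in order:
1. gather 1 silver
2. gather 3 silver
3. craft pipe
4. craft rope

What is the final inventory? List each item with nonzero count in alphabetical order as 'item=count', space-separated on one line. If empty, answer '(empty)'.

After 1 (gather 1 silver): silver=1
After 2 (gather 3 silver): silver=4
After 3 (craft pipe): pipe=2 silver=3
After 4 (craft rope): rope=1 silver=3

Answer: rope=1 silver=3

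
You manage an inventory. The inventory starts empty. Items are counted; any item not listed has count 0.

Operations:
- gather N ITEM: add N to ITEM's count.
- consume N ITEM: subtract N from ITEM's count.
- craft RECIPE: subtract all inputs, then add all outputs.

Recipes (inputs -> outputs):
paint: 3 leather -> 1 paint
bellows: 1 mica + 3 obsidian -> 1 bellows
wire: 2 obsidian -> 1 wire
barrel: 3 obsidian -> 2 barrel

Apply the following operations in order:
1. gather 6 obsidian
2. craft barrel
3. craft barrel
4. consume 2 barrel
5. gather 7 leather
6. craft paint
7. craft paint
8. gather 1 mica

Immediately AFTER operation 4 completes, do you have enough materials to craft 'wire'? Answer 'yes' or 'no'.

Answer: no

Derivation:
After 1 (gather 6 obsidian): obsidian=6
After 2 (craft barrel): barrel=2 obsidian=3
After 3 (craft barrel): barrel=4
After 4 (consume 2 barrel): barrel=2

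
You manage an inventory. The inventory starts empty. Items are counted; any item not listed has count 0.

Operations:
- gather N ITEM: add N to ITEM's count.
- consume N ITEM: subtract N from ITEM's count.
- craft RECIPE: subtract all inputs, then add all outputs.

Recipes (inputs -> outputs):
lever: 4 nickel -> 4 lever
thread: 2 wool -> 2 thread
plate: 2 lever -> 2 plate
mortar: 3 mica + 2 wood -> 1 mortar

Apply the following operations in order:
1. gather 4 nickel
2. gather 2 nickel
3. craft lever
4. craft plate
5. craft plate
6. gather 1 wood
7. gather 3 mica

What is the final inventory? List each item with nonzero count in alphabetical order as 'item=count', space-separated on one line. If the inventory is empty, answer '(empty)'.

Answer: mica=3 nickel=2 plate=4 wood=1

Derivation:
After 1 (gather 4 nickel): nickel=4
After 2 (gather 2 nickel): nickel=6
After 3 (craft lever): lever=4 nickel=2
After 4 (craft plate): lever=2 nickel=2 plate=2
After 5 (craft plate): nickel=2 plate=4
After 6 (gather 1 wood): nickel=2 plate=4 wood=1
After 7 (gather 3 mica): mica=3 nickel=2 plate=4 wood=1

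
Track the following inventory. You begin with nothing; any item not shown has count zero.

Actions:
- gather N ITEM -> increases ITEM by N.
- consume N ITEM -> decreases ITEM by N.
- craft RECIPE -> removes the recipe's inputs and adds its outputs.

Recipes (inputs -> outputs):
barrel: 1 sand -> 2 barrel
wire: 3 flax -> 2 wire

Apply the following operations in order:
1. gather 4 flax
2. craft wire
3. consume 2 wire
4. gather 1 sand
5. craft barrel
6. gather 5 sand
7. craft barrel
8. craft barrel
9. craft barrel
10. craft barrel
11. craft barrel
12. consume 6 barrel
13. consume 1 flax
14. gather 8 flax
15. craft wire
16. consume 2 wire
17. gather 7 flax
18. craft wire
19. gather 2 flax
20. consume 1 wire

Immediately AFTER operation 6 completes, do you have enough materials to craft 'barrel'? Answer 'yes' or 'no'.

After 1 (gather 4 flax): flax=4
After 2 (craft wire): flax=1 wire=2
After 3 (consume 2 wire): flax=1
After 4 (gather 1 sand): flax=1 sand=1
After 5 (craft barrel): barrel=2 flax=1
After 6 (gather 5 sand): barrel=2 flax=1 sand=5

Answer: yes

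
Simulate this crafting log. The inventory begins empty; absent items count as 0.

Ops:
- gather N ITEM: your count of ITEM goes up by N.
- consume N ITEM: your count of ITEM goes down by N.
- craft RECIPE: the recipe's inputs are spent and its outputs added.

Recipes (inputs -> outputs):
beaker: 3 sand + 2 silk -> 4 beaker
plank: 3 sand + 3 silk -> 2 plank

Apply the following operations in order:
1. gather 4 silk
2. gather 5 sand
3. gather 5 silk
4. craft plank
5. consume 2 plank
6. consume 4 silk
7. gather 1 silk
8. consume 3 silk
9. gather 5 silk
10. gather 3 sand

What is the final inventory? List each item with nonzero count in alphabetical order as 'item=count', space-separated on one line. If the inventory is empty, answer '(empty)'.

Answer: sand=5 silk=5

Derivation:
After 1 (gather 4 silk): silk=4
After 2 (gather 5 sand): sand=5 silk=4
After 3 (gather 5 silk): sand=5 silk=9
After 4 (craft plank): plank=2 sand=2 silk=6
After 5 (consume 2 plank): sand=2 silk=6
After 6 (consume 4 silk): sand=2 silk=2
After 7 (gather 1 silk): sand=2 silk=3
After 8 (consume 3 silk): sand=2
After 9 (gather 5 silk): sand=2 silk=5
After 10 (gather 3 sand): sand=5 silk=5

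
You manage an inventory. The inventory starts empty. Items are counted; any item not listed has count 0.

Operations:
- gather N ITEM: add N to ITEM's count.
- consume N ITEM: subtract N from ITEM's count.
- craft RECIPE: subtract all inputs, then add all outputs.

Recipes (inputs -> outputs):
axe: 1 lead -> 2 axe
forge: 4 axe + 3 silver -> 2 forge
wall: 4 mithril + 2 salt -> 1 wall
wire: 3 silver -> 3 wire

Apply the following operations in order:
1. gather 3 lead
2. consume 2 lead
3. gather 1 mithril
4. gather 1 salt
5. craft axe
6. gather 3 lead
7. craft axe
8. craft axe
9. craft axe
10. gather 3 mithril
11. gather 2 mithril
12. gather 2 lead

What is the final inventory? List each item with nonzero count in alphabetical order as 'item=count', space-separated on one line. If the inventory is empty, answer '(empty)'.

After 1 (gather 3 lead): lead=3
After 2 (consume 2 lead): lead=1
After 3 (gather 1 mithril): lead=1 mithril=1
After 4 (gather 1 salt): lead=1 mithril=1 salt=1
After 5 (craft axe): axe=2 mithril=1 salt=1
After 6 (gather 3 lead): axe=2 lead=3 mithril=1 salt=1
After 7 (craft axe): axe=4 lead=2 mithril=1 salt=1
After 8 (craft axe): axe=6 lead=1 mithril=1 salt=1
After 9 (craft axe): axe=8 mithril=1 salt=1
After 10 (gather 3 mithril): axe=8 mithril=4 salt=1
After 11 (gather 2 mithril): axe=8 mithril=6 salt=1
After 12 (gather 2 lead): axe=8 lead=2 mithril=6 salt=1

Answer: axe=8 lead=2 mithril=6 salt=1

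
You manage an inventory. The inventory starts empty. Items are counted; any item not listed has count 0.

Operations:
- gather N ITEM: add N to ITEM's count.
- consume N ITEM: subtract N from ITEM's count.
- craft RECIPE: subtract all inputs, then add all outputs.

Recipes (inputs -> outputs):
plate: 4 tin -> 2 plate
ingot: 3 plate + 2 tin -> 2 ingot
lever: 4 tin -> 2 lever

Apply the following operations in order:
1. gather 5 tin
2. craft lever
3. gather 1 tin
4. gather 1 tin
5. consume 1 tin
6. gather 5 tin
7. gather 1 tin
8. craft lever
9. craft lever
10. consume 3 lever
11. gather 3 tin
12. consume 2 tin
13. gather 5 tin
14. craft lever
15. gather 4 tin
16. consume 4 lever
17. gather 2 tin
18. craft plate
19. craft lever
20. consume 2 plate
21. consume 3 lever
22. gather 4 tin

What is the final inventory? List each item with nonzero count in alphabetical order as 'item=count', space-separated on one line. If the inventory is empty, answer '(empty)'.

Answer: tin=4

Derivation:
After 1 (gather 5 tin): tin=5
After 2 (craft lever): lever=2 tin=1
After 3 (gather 1 tin): lever=2 tin=2
After 4 (gather 1 tin): lever=2 tin=3
After 5 (consume 1 tin): lever=2 tin=2
After 6 (gather 5 tin): lever=2 tin=7
After 7 (gather 1 tin): lever=2 tin=8
After 8 (craft lever): lever=4 tin=4
After 9 (craft lever): lever=6
After 10 (consume 3 lever): lever=3
After 11 (gather 3 tin): lever=3 tin=3
After 12 (consume 2 tin): lever=3 tin=1
After 13 (gather 5 tin): lever=3 tin=6
After 14 (craft lever): lever=5 tin=2
After 15 (gather 4 tin): lever=5 tin=6
After 16 (consume 4 lever): lever=1 tin=6
After 17 (gather 2 tin): lever=1 tin=8
After 18 (craft plate): lever=1 plate=2 tin=4
After 19 (craft lever): lever=3 plate=2
After 20 (consume 2 plate): lever=3
After 21 (consume 3 lever): (empty)
After 22 (gather 4 tin): tin=4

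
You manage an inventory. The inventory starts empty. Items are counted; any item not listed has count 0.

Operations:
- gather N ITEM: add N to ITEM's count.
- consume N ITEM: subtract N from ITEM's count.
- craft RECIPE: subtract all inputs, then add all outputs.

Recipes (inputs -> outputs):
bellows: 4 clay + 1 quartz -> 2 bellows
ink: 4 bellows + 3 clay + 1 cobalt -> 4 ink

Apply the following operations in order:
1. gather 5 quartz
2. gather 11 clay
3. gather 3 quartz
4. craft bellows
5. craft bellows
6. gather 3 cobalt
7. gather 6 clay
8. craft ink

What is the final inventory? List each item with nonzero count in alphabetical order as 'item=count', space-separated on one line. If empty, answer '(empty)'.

Answer: clay=6 cobalt=2 ink=4 quartz=6

Derivation:
After 1 (gather 5 quartz): quartz=5
After 2 (gather 11 clay): clay=11 quartz=5
After 3 (gather 3 quartz): clay=11 quartz=8
After 4 (craft bellows): bellows=2 clay=7 quartz=7
After 5 (craft bellows): bellows=4 clay=3 quartz=6
After 6 (gather 3 cobalt): bellows=4 clay=3 cobalt=3 quartz=6
After 7 (gather 6 clay): bellows=4 clay=9 cobalt=3 quartz=6
After 8 (craft ink): clay=6 cobalt=2 ink=4 quartz=6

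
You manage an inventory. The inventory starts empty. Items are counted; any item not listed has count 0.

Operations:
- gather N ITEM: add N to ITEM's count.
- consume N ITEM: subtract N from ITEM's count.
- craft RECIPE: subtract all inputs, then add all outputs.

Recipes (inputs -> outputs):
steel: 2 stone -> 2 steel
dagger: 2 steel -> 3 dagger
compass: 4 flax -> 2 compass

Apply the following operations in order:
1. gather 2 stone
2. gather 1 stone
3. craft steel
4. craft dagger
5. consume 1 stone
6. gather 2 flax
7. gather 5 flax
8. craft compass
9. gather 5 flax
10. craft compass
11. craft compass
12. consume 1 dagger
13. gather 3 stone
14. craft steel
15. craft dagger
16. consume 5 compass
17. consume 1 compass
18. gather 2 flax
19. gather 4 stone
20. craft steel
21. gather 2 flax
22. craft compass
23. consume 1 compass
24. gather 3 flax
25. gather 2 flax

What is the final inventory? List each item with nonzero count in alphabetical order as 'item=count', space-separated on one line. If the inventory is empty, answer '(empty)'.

Answer: compass=1 dagger=5 flax=5 steel=2 stone=3

Derivation:
After 1 (gather 2 stone): stone=2
After 2 (gather 1 stone): stone=3
After 3 (craft steel): steel=2 stone=1
After 4 (craft dagger): dagger=3 stone=1
After 5 (consume 1 stone): dagger=3
After 6 (gather 2 flax): dagger=3 flax=2
After 7 (gather 5 flax): dagger=3 flax=7
After 8 (craft compass): compass=2 dagger=3 flax=3
After 9 (gather 5 flax): compass=2 dagger=3 flax=8
After 10 (craft compass): compass=4 dagger=3 flax=4
After 11 (craft compass): compass=6 dagger=3
After 12 (consume 1 dagger): compass=6 dagger=2
After 13 (gather 3 stone): compass=6 dagger=2 stone=3
After 14 (craft steel): compass=6 dagger=2 steel=2 stone=1
After 15 (craft dagger): compass=6 dagger=5 stone=1
After 16 (consume 5 compass): compass=1 dagger=5 stone=1
After 17 (consume 1 compass): dagger=5 stone=1
After 18 (gather 2 flax): dagger=5 flax=2 stone=1
After 19 (gather 4 stone): dagger=5 flax=2 stone=5
After 20 (craft steel): dagger=5 flax=2 steel=2 stone=3
After 21 (gather 2 flax): dagger=5 flax=4 steel=2 stone=3
After 22 (craft compass): compass=2 dagger=5 steel=2 stone=3
After 23 (consume 1 compass): compass=1 dagger=5 steel=2 stone=3
After 24 (gather 3 flax): compass=1 dagger=5 flax=3 steel=2 stone=3
After 25 (gather 2 flax): compass=1 dagger=5 flax=5 steel=2 stone=3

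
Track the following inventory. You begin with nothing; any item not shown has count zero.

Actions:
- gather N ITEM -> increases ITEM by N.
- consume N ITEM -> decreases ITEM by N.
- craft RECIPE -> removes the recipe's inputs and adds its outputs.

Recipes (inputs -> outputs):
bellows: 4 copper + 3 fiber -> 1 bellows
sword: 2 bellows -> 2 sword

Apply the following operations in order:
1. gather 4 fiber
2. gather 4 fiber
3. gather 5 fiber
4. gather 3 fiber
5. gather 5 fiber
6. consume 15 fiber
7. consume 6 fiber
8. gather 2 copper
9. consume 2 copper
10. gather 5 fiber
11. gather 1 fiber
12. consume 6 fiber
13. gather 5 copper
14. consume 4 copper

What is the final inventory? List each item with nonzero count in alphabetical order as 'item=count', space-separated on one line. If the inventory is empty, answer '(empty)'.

After 1 (gather 4 fiber): fiber=4
After 2 (gather 4 fiber): fiber=8
After 3 (gather 5 fiber): fiber=13
After 4 (gather 3 fiber): fiber=16
After 5 (gather 5 fiber): fiber=21
After 6 (consume 15 fiber): fiber=6
After 7 (consume 6 fiber): (empty)
After 8 (gather 2 copper): copper=2
After 9 (consume 2 copper): (empty)
After 10 (gather 5 fiber): fiber=5
After 11 (gather 1 fiber): fiber=6
After 12 (consume 6 fiber): (empty)
After 13 (gather 5 copper): copper=5
After 14 (consume 4 copper): copper=1

Answer: copper=1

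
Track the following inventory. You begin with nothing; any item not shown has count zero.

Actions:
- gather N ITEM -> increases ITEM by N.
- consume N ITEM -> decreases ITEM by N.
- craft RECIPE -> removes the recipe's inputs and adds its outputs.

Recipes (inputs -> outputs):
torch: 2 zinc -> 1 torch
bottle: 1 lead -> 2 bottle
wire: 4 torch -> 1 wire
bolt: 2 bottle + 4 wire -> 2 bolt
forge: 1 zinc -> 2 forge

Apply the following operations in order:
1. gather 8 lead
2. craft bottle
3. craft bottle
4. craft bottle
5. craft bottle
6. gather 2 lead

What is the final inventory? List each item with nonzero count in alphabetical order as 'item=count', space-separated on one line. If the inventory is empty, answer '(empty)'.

After 1 (gather 8 lead): lead=8
After 2 (craft bottle): bottle=2 lead=7
After 3 (craft bottle): bottle=4 lead=6
After 4 (craft bottle): bottle=6 lead=5
After 5 (craft bottle): bottle=8 lead=4
After 6 (gather 2 lead): bottle=8 lead=6

Answer: bottle=8 lead=6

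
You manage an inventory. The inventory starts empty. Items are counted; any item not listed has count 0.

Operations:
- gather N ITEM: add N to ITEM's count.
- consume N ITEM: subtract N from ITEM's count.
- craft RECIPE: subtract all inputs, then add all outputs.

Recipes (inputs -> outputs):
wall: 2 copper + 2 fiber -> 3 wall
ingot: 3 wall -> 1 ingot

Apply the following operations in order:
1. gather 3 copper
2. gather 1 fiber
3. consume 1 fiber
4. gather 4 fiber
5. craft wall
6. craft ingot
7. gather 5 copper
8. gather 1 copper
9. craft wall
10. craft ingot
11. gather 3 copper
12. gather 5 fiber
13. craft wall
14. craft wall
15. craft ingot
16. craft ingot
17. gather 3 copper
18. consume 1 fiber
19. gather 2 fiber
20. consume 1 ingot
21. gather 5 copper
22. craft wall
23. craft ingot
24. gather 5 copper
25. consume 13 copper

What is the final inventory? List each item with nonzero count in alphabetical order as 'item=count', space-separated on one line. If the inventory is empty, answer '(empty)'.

Answer: copper=2 ingot=4

Derivation:
After 1 (gather 3 copper): copper=3
After 2 (gather 1 fiber): copper=3 fiber=1
After 3 (consume 1 fiber): copper=3
After 4 (gather 4 fiber): copper=3 fiber=4
After 5 (craft wall): copper=1 fiber=2 wall=3
After 6 (craft ingot): copper=1 fiber=2 ingot=1
After 7 (gather 5 copper): copper=6 fiber=2 ingot=1
After 8 (gather 1 copper): copper=7 fiber=2 ingot=1
After 9 (craft wall): copper=5 ingot=1 wall=3
After 10 (craft ingot): copper=5 ingot=2
After 11 (gather 3 copper): copper=8 ingot=2
After 12 (gather 5 fiber): copper=8 fiber=5 ingot=2
After 13 (craft wall): copper=6 fiber=3 ingot=2 wall=3
After 14 (craft wall): copper=4 fiber=1 ingot=2 wall=6
After 15 (craft ingot): copper=4 fiber=1 ingot=3 wall=3
After 16 (craft ingot): copper=4 fiber=1 ingot=4
After 17 (gather 3 copper): copper=7 fiber=1 ingot=4
After 18 (consume 1 fiber): copper=7 ingot=4
After 19 (gather 2 fiber): copper=7 fiber=2 ingot=4
After 20 (consume 1 ingot): copper=7 fiber=2 ingot=3
After 21 (gather 5 copper): copper=12 fiber=2 ingot=3
After 22 (craft wall): copper=10 ingot=3 wall=3
After 23 (craft ingot): copper=10 ingot=4
After 24 (gather 5 copper): copper=15 ingot=4
After 25 (consume 13 copper): copper=2 ingot=4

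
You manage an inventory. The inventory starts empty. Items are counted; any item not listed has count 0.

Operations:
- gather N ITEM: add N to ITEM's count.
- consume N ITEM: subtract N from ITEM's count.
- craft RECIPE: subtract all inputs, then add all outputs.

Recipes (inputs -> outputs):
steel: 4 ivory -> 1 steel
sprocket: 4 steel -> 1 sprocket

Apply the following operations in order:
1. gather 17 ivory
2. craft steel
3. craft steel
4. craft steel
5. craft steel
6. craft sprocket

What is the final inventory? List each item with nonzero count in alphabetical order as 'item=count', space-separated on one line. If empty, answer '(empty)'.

After 1 (gather 17 ivory): ivory=17
After 2 (craft steel): ivory=13 steel=1
After 3 (craft steel): ivory=9 steel=2
After 4 (craft steel): ivory=5 steel=3
After 5 (craft steel): ivory=1 steel=4
After 6 (craft sprocket): ivory=1 sprocket=1

Answer: ivory=1 sprocket=1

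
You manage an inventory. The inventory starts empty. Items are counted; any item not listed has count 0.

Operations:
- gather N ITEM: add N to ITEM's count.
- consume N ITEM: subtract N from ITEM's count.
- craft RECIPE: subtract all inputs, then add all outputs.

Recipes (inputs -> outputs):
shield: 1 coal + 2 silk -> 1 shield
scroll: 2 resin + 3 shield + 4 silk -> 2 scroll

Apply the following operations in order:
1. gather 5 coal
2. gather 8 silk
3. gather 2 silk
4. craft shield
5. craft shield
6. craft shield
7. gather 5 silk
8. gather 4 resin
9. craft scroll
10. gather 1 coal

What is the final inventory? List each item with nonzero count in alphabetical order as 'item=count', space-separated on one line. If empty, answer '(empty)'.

Answer: coal=3 resin=2 scroll=2 silk=5

Derivation:
After 1 (gather 5 coal): coal=5
After 2 (gather 8 silk): coal=5 silk=8
After 3 (gather 2 silk): coal=5 silk=10
After 4 (craft shield): coal=4 shield=1 silk=8
After 5 (craft shield): coal=3 shield=2 silk=6
After 6 (craft shield): coal=2 shield=3 silk=4
After 7 (gather 5 silk): coal=2 shield=3 silk=9
After 8 (gather 4 resin): coal=2 resin=4 shield=3 silk=9
After 9 (craft scroll): coal=2 resin=2 scroll=2 silk=5
After 10 (gather 1 coal): coal=3 resin=2 scroll=2 silk=5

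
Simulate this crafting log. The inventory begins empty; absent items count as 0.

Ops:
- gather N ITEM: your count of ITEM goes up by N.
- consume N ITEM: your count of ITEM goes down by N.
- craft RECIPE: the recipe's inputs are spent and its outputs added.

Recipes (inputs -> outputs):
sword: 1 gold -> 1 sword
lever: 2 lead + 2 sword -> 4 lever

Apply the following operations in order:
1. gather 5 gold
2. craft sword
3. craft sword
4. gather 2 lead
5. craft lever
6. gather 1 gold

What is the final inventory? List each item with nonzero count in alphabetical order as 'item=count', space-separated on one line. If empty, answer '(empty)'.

Answer: gold=4 lever=4

Derivation:
After 1 (gather 5 gold): gold=5
After 2 (craft sword): gold=4 sword=1
After 3 (craft sword): gold=3 sword=2
After 4 (gather 2 lead): gold=3 lead=2 sword=2
After 5 (craft lever): gold=3 lever=4
After 6 (gather 1 gold): gold=4 lever=4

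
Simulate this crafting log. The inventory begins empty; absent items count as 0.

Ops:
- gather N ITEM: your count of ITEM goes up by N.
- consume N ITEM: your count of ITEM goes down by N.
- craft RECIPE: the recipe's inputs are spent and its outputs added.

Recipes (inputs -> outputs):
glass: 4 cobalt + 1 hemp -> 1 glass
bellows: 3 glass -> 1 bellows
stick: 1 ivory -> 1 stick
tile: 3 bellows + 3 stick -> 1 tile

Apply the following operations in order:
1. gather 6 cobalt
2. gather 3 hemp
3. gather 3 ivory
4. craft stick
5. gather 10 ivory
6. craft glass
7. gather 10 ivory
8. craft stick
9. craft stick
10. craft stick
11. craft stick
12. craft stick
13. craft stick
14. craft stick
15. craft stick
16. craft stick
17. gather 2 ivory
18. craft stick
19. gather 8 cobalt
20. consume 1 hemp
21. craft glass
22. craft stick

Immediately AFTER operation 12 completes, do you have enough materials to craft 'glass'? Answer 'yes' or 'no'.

Answer: no

Derivation:
After 1 (gather 6 cobalt): cobalt=6
After 2 (gather 3 hemp): cobalt=6 hemp=3
After 3 (gather 3 ivory): cobalt=6 hemp=3 ivory=3
After 4 (craft stick): cobalt=6 hemp=3 ivory=2 stick=1
After 5 (gather 10 ivory): cobalt=6 hemp=3 ivory=12 stick=1
After 6 (craft glass): cobalt=2 glass=1 hemp=2 ivory=12 stick=1
After 7 (gather 10 ivory): cobalt=2 glass=1 hemp=2 ivory=22 stick=1
After 8 (craft stick): cobalt=2 glass=1 hemp=2 ivory=21 stick=2
After 9 (craft stick): cobalt=2 glass=1 hemp=2 ivory=20 stick=3
After 10 (craft stick): cobalt=2 glass=1 hemp=2 ivory=19 stick=4
After 11 (craft stick): cobalt=2 glass=1 hemp=2 ivory=18 stick=5
After 12 (craft stick): cobalt=2 glass=1 hemp=2 ivory=17 stick=6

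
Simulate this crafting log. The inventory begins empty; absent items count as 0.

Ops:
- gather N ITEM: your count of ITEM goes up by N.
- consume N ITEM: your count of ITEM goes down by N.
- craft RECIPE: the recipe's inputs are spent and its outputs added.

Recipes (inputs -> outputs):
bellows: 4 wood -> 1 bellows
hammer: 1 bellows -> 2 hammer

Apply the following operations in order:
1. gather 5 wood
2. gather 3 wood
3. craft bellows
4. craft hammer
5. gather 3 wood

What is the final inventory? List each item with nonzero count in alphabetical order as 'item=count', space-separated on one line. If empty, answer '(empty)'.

Answer: hammer=2 wood=7

Derivation:
After 1 (gather 5 wood): wood=5
After 2 (gather 3 wood): wood=8
After 3 (craft bellows): bellows=1 wood=4
After 4 (craft hammer): hammer=2 wood=4
After 5 (gather 3 wood): hammer=2 wood=7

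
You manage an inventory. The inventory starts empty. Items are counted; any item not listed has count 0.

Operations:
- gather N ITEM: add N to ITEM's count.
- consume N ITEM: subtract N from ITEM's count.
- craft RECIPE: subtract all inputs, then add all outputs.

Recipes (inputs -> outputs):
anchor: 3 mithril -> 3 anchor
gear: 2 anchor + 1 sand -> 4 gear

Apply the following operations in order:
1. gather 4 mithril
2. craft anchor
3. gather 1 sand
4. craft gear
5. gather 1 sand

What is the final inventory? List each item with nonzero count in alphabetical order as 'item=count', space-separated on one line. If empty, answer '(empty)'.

After 1 (gather 4 mithril): mithril=4
After 2 (craft anchor): anchor=3 mithril=1
After 3 (gather 1 sand): anchor=3 mithril=1 sand=1
After 4 (craft gear): anchor=1 gear=4 mithril=1
After 5 (gather 1 sand): anchor=1 gear=4 mithril=1 sand=1

Answer: anchor=1 gear=4 mithril=1 sand=1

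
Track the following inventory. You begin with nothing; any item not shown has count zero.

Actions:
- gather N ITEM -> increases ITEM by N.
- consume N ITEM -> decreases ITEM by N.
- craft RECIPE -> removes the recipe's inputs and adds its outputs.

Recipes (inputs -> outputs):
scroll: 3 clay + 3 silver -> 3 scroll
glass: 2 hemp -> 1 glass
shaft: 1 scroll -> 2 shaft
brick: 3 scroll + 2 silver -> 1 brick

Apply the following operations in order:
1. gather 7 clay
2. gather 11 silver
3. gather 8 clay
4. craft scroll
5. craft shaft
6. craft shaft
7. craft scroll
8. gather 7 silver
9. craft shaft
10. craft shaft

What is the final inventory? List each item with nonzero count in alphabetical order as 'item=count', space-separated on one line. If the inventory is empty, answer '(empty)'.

Answer: clay=9 scroll=2 shaft=8 silver=12

Derivation:
After 1 (gather 7 clay): clay=7
After 2 (gather 11 silver): clay=7 silver=11
After 3 (gather 8 clay): clay=15 silver=11
After 4 (craft scroll): clay=12 scroll=3 silver=8
After 5 (craft shaft): clay=12 scroll=2 shaft=2 silver=8
After 6 (craft shaft): clay=12 scroll=1 shaft=4 silver=8
After 7 (craft scroll): clay=9 scroll=4 shaft=4 silver=5
After 8 (gather 7 silver): clay=9 scroll=4 shaft=4 silver=12
After 9 (craft shaft): clay=9 scroll=3 shaft=6 silver=12
After 10 (craft shaft): clay=9 scroll=2 shaft=8 silver=12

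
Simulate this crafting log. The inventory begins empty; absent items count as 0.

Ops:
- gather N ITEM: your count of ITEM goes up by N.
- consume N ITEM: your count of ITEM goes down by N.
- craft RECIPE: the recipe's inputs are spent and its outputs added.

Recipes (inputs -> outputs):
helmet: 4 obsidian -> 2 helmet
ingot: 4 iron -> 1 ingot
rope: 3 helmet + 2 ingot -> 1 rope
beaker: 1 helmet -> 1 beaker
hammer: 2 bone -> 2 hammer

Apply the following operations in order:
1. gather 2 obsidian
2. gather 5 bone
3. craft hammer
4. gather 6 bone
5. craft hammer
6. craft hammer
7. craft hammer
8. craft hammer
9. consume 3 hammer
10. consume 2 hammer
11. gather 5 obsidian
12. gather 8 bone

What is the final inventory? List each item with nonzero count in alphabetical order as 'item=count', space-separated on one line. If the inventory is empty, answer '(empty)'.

After 1 (gather 2 obsidian): obsidian=2
After 2 (gather 5 bone): bone=5 obsidian=2
After 3 (craft hammer): bone=3 hammer=2 obsidian=2
After 4 (gather 6 bone): bone=9 hammer=2 obsidian=2
After 5 (craft hammer): bone=7 hammer=4 obsidian=2
After 6 (craft hammer): bone=5 hammer=6 obsidian=2
After 7 (craft hammer): bone=3 hammer=8 obsidian=2
After 8 (craft hammer): bone=1 hammer=10 obsidian=2
After 9 (consume 3 hammer): bone=1 hammer=7 obsidian=2
After 10 (consume 2 hammer): bone=1 hammer=5 obsidian=2
After 11 (gather 5 obsidian): bone=1 hammer=5 obsidian=7
After 12 (gather 8 bone): bone=9 hammer=5 obsidian=7

Answer: bone=9 hammer=5 obsidian=7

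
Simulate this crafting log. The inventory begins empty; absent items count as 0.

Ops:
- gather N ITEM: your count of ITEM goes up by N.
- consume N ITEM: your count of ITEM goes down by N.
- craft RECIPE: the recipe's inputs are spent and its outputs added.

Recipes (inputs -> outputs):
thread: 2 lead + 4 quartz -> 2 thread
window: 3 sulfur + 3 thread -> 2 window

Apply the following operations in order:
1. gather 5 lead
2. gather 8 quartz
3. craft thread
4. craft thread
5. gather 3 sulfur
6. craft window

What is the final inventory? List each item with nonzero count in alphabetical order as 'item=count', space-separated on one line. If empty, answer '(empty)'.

After 1 (gather 5 lead): lead=5
After 2 (gather 8 quartz): lead=5 quartz=8
After 3 (craft thread): lead=3 quartz=4 thread=2
After 4 (craft thread): lead=1 thread=4
After 5 (gather 3 sulfur): lead=1 sulfur=3 thread=4
After 6 (craft window): lead=1 thread=1 window=2

Answer: lead=1 thread=1 window=2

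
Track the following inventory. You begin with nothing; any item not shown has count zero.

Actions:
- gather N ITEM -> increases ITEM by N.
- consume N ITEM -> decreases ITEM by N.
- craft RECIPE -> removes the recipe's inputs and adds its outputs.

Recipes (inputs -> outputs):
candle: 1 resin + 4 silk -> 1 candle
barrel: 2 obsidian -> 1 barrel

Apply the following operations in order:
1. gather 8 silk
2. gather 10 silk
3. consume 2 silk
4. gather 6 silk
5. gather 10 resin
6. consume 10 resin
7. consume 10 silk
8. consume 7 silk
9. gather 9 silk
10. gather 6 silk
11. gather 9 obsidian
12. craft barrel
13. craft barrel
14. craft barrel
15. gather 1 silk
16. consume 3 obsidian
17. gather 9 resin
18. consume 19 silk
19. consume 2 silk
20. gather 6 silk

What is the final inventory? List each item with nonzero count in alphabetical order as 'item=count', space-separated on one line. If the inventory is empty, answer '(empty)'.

After 1 (gather 8 silk): silk=8
After 2 (gather 10 silk): silk=18
After 3 (consume 2 silk): silk=16
After 4 (gather 6 silk): silk=22
After 5 (gather 10 resin): resin=10 silk=22
After 6 (consume 10 resin): silk=22
After 7 (consume 10 silk): silk=12
After 8 (consume 7 silk): silk=5
After 9 (gather 9 silk): silk=14
After 10 (gather 6 silk): silk=20
After 11 (gather 9 obsidian): obsidian=9 silk=20
After 12 (craft barrel): barrel=1 obsidian=7 silk=20
After 13 (craft barrel): barrel=2 obsidian=5 silk=20
After 14 (craft barrel): barrel=3 obsidian=3 silk=20
After 15 (gather 1 silk): barrel=3 obsidian=3 silk=21
After 16 (consume 3 obsidian): barrel=3 silk=21
After 17 (gather 9 resin): barrel=3 resin=9 silk=21
After 18 (consume 19 silk): barrel=3 resin=9 silk=2
After 19 (consume 2 silk): barrel=3 resin=9
After 20 (gather 6 silk): barrel=3 resin=9 silk=6

Answer: barrel=3 resin=9 silk=6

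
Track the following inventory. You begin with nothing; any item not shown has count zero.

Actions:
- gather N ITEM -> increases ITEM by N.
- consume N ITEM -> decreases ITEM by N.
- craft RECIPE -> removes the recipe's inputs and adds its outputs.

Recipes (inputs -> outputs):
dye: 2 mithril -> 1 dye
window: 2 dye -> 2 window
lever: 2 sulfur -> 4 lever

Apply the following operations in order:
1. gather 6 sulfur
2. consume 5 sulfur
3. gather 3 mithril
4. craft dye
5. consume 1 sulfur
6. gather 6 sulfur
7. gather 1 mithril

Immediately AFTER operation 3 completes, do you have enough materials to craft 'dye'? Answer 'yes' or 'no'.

Answer: yes

Derivation:
After 1 (gather 6 sulfur): sulfur=6
After 2 (consume 5 sulfur): sulfur=1
After 3 (gather 3 mithril): mithril=3 sulfur=1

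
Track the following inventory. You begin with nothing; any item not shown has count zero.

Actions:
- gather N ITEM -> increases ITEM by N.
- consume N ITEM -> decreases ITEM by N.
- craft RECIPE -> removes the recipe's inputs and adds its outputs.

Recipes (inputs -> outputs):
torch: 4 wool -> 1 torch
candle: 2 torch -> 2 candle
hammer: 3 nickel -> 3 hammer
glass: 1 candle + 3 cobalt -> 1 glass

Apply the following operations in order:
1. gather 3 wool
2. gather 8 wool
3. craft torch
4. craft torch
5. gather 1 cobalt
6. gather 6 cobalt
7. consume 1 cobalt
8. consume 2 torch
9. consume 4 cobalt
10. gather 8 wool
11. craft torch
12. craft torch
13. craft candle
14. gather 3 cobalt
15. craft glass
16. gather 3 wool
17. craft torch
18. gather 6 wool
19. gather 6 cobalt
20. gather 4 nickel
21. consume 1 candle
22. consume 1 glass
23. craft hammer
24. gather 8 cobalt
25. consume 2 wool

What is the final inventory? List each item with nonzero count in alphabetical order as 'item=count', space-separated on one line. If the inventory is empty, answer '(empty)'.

After 1 (gather 3 wool): wool=3
After 2 (gather 8 wool): wool=11
After 3 (craft torch): torch=1 wool=7
After 4 (craft torch): torch=2 wool=3
After 5 (gather 1 cobalt): cobalt=1 torch=2 wool=3
After 6 (gather 6 cobalt): cobalt=7 torch=2 wool=3
After 7 (consume 1 cobalt): cobalt=6 torch=2 wool=3
After 8 (consume 2 torch): cobalt=6 wool=3
After 9 (consume 4 cobalt): cobalt=2 wool=3
After 10 (gather 8 wool): cobalt=2 wool=11
After 11 (craft torch): cobalt=2 torch=1 wool=7
After 12 (craft torch): cobalt=2 torch=2 wool=3
After 13 (craft candle): candle=2 cobalt=2 wool=3
After 14 (gather 3 cobalt): candle=2 cobalt=5 wool=3
After 15 (craft glass): candle=1 cobalt=2 glass=1 wool=3
After 16 (gather 3 wool): candle=1 cobalt=2 glass=1 wool=6
After 17 (craft torch): candle=1 cobalt=2 glass=1 torch=1 wool=2
After 18 (gather 6 wool): candle=1 cobalt=2 glass=1 torch=1 wool=8
After 19 (gather 6 cobalt): candle=1 cobalt=8 glass=1 torch=1 wool=8
After 20 (gather 4 nickel): candle=1 cobalt=8 glass=1 nickel=4 torch=1 wool=8
After 21 (consume 1 candle): cobalt=8 glass=1 nickel=4 torch=1 wool=8
After 22 (consume 1 glass): cobalt=8 nickel=4 torch=1 wool=8
After 23 (craft hammer): cobalt=8 hammer=3 nickel=1 torch=1 wool=8
After 24 (gather 8 cobalt): cobalt=16 hammer=3 nickel=1 torch=1 wool=8
After 25 (consume 2 wool): cobalt=16 hammer=3 nickel=1 torch=1 wool=6

Answer: cobalt=16 hammer=3 nickel=1 torch=1 wool=6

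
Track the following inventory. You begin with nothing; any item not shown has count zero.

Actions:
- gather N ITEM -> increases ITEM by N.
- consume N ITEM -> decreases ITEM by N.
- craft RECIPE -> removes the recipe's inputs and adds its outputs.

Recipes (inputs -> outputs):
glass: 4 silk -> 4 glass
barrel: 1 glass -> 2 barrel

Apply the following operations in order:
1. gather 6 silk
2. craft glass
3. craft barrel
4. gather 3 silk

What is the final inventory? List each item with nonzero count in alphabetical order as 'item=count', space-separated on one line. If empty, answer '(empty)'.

After 1 (gather 6 silk): silk=6
After 2 (craft glass): glass=4 silk=2
After 3 (craft barrel): barrel=2 glass=3 silk=2
After 4 (gather 3 silk): barrel=2 glass=3 silk=5

Answer: barrel=2 glass=3 silk=5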